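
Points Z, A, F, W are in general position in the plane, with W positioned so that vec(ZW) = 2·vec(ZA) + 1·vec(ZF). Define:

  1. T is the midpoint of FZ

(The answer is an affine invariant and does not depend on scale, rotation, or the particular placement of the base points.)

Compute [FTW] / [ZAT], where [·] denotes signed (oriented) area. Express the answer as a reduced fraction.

[FTW]:[ZAT] = 2

Assign Z = (0, 0), A = (1, 0), F = (0, 1), W = (2, 1) — the answer is frame-independent, so this choice is without loss of generality.
1. T is the midpoint of FZ ⇒ T = (0, 1/2)
2·[FTW] = 1, 2·[ZAT] = 1/2
[FTW]:[ZAT] = 1:1/2 = 2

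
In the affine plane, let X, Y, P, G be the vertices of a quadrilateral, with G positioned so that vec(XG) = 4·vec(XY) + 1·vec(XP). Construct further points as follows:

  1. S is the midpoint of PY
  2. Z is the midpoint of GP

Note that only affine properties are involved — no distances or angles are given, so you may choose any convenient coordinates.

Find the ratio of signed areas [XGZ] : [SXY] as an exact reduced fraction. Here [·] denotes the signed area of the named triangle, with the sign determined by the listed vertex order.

[XGZ]:[SXY] = 4

Choose coordinates X = (0, 0), Y = (1, 0), P = (0, 1), G = (4, 1).
1. S is the midpoint of PY ⇒ S = (1/2, 1/2)
2. Z is the midpoint of GP ⇒ Z = (2, 1)
2·[XGZ] = 2, 2·[SXY] = 1/2
[XGZ]:[SXY] = 2:1/2 = 4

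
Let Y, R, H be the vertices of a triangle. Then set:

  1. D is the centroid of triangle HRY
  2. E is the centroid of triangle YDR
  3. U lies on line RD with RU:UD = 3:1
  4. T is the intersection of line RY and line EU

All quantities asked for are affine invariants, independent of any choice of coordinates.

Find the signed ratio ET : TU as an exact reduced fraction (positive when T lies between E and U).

Assign Y = (0, 0), R = (1, 0), H = (0, 1) — the answer is frame-independent, so this choice is without loss of generality.
1. D is the centroid of triangle HRY ⇒ D = (1/3, 1/3)
2. E is the centroid of triangle YDR ⇒ E = (4/9, 1/9)
3. U lies on line RD with RU:UD = 3:1 ⇒ U = (1/2, 1/4)
4. T is the intersection of line RY and line EU ⇒ T = (2/5, 0)
T = E + t·(U−E) with t = -4/5, so ET:TU = t:(1−t) = -4/5:9/5

ET:TU = -4/9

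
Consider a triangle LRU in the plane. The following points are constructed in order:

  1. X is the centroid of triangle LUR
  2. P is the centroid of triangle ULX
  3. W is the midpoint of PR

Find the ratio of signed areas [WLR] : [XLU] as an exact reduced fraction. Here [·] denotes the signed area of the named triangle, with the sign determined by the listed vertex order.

Assign L = (0, 0), R = (1, 0), U = (0, 1) — the answer is frame-independent, so this choice is without loss of generality.
1. X is the centroid of triangle LUR ⇒ X = (1/3, 1/3)
2. P is the centroid of triangle ULX ⇒ P = (1/9, 4/9)
3. W is the midpoint of PR ⇒ W = (5/9, 2/9)
2·[WLR] = 2/9, 2·[XLU] = -1/3
[WLR]:[XLU] = 2/9:-1/3 = -2/3

[WLR]:[XLU] = -2/3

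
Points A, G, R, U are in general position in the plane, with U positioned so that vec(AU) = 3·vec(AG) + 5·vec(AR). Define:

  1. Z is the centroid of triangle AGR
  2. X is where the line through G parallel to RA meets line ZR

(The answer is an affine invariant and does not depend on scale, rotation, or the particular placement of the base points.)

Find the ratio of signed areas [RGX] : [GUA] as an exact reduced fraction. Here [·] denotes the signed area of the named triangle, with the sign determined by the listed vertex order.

[RGX]:[GUA] = -1/5

Choose coordinates A = (0, 0), G = (1, 0), R = (0, 1), U = (3, 5).
1. Z is the centroid of triangle AGR ⇒ Z = (1/3, 1/3)
2. X is where the line through G parallel to RA meets line ZR ⇒ X = (1, -1)
2·[RGX] = -1, 2·[GUA] = 5
[RGX]:[GUA] = -1:5 = -1/5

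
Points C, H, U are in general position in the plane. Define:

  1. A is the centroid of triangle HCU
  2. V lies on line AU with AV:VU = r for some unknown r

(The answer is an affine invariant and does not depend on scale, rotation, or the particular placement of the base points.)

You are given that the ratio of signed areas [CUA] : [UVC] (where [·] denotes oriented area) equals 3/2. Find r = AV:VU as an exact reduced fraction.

Set C = (0, 0), H = (1, 0), U = (0, 1); any affine frame gives the same invariant.
1. A is the centroid of triangle HCU ⇒ A = (1/3, 1/3)
2. With AV:VU = r, write λ = r/(r+1) so V = A + λ·(U−A); V is affine-linear in λ
Every point depending on V is an affine combination of V and λ-independent points, so each such coordinate is linear in λ; the λ² term in each signed area is a multiple of (U−A)×(U−A) = 0, so 2·[CUA] and 2·[UVC] are each linear in λ. Evaluating at λ=0 and λ=1:
  2·[CUA] = -1/3,   2·[UVC] = 1/3·λ − 1/3
So [CUA]:[UVC] = (-1/3) / (1/3·λ − 1/3). Setting this equal to 3/2:
  -1/3 = 3/2·(1/3·λ − 1/3)  ⇒  λ = 1/3
Then r = λ/(1−λ) = (1/3)/(2/3) = 1/2. Check: with r = 1/2, V = (2/9, 5/9) and [CUA]:[UVC] = 3/2 as required.

r = 1/2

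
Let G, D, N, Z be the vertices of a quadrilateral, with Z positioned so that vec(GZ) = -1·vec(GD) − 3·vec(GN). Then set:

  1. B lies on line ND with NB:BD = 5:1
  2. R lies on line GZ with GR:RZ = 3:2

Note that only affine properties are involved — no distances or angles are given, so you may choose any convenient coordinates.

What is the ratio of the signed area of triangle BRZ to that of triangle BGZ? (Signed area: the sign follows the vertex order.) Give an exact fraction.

Set G = (0, 0), D = (1, 0), N = (0, 1), Z = (-1, -3); any affine frame gives the same invariant.
1. B lies on line ND with NB:BD = 5:1 ⇒ B = (5/6, 1/6)
2. R lies on line GZ with GR:RZ = 3:2 ⇒ R = (-3/5, -9/5)
2·[BRZ] = 14/15, 2·[BGZ] = 7/3
[BRZ]:[BGZ] = 14/15:7/3 = 2/5

[BRZ]:[BGZ] = 2/5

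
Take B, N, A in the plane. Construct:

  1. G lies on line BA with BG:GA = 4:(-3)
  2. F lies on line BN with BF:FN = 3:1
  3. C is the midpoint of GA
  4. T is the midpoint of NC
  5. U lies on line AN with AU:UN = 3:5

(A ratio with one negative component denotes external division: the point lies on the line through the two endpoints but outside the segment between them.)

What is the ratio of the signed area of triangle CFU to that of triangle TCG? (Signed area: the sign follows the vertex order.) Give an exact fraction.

Assign B = (0, 0), N = (1, 0), A = (0, 1) — the answer is frame-independent, so this choice is without loss of generality.
1. G lies on line BA with BG:GA = 4:(-3) ⇒ G = (0, 4)
2. F lies on line BN with BF:FN = 3:1 ⇒ F = (3/4, 0)
3. C is the midpoint of GA ⇒ C = (0, 5/2)
4. T is the midpoint of NC ⇒ T = (1/2, 5/4)
5. U lies on line AN with AU:UN = 3:5 ⇒ U = (3/8, 5/8)
2·[CFU] = -15/32, 2·[TCG] = -3/4
[CFU]:[TCG] = -15/32:-3/4 = 5/8

[CFU]:[TCG] = 5/8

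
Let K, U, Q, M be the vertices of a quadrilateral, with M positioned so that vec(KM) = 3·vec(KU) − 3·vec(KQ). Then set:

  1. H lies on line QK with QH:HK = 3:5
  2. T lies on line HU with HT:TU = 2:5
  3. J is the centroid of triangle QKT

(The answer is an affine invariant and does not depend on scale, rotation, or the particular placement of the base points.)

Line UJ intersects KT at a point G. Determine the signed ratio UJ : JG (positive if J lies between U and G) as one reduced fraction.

Assign K = (0, 0), U = (1, 0), Q = (0, 1), M = (3, -3) — the answer is frame-independent, so this choice is without loss of generality.
1. H lies on line QK with QH:HK = 3:5 ⇒ H = (0, 5/8)
2. T lies on line HU with HT:TU = 2:5 ⇒ T = (2/7, 25/56)
3. J is the centroid of triangle QKT ⇒ J = (2/21, 27/56)
line UJ meets KT at G = (162/637, 2025/5096)
J = U + t·(G−U) with t = 91/75, so UJ:JG = 91/75:-16/75

UJ:JG = -91/16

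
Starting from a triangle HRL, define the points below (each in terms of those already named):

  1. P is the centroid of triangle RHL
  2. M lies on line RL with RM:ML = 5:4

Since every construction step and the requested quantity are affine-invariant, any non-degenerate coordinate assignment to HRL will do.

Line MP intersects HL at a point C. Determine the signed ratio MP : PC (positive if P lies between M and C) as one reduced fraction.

Choose coordinates H = (0, 0), R = (1, 0), L = (0, 1).
1. P is the centroid of triangle RHL ⇒ P = (1/3, 1/3)
2. M lies on line RL with RM:ML = 5:4 ⇒ M = (4/9, 5/9)
line MP meets HL at C = (0, -1/3)
P = M + t·(C−M) with t = 1/4, so MP:PC = 1/4:3/4

MP:PC = 1/3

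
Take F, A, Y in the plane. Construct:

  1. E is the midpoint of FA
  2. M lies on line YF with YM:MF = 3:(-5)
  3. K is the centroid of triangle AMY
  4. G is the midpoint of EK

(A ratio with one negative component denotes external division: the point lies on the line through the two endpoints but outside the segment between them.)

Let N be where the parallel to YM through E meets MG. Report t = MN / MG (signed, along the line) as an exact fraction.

t = 6/5

Assign F = (0, 0), A = (1, 0), Y = (0, 1) — the answer is frame-independent, so this choice is without loss of generality.
1. E is the midpoint of FA ⇒ E = (1/2, 0)
2. M lies on line YF with YM:MF = 3:(-5) ⇒ M = (0, 5/2)
3. K is the centroid of triangle AMY ⇒ K = (1/3, 7/6)
4. G is the midpoint of EK ⇒ G = (5/12, 7/12)
through E parallel to YM: direction (0, 3/2); meets MG at N = (1/2, 1/5)
N = M + t·(G−M) with t = 6/5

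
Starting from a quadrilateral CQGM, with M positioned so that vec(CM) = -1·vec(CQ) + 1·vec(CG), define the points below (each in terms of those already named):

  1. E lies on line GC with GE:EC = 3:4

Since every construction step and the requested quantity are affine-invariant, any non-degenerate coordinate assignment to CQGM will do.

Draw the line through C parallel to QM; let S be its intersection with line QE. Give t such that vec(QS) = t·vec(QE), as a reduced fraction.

t = -7

Work in coordinates with C = (0, 0), Q = (1, 0), G = (0, 1), M = (-1, 1).
1. E lies on line GC with GE:EC = 3:4 ⇒ E = (0, 4/7)
through C parallel to QM: direction (-2, 1); meets QE at S = (8, -4)
S = Q + t·(E−Q) with t = -7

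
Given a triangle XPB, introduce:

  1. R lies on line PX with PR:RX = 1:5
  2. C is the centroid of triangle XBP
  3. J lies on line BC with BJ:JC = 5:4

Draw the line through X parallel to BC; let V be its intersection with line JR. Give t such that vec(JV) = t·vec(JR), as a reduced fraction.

Set X = (0, 0), P = (1, 0), B = (0, 1); any affine frame gives the same invariant.
1. R lies on line PX with PR:RX = 1:5 ⇒ R = (5/6, 0)
2. C is the centroid of triangle XBP ⇒ C = (1/3, 1/3)
3. J lies on line BC with BJ:JC = 5:4 ⇒ J = (5/27, 17/27)
through X parallel to BC: direction (1/3, -2/3); meets JR at V = (-85/108, 85/54)
V = J + t·(R−J) with t = -3/2

t = -3/2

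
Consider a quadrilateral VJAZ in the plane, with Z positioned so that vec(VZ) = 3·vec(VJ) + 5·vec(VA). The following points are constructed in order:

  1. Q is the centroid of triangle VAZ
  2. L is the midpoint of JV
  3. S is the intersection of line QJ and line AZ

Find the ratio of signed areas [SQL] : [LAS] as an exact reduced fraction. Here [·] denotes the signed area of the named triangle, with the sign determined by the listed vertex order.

[SQL]:[LAS] = 1/10

Work in coordinates with V = (0, 0), J = (1, 0), A = (0, 1), Z = (3, 5).
1. Q is the centroid of triangle VAZ ⇒ Q = (1, 2)
2. L is the midpoint of JV ⇒ L = (1/2, 0)
3. S is the intersection of line QJ and line AZ ⇒ S = (1, 7/3)
2·[SQL] = -1/6, 2·[LAS] = -5/3
[SQL]:[LAS] = -1/6:-5/3 = 1/10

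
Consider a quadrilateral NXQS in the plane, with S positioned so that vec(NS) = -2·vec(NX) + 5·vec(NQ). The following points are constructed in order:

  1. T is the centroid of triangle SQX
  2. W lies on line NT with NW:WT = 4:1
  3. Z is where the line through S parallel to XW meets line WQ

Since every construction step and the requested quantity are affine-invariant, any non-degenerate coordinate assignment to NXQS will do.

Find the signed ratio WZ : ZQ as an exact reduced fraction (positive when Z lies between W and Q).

Work in coordinates with N = (0, 0), X = (1, 0), Q = (0, 1), S = (-2, 5).
1. T is the centroid of triangle SQX ⇒ T = (-1/3, 2)
2. W lies on line NT with NW:WT = 4:1 ⇒ W = (-4/15, 8/5)
3. Z is where the line through S parallel to XW meets line WQ ⇒ Z = (-112/75, 109/25)
Z = W + t·(Q−W) with t = -23/5, so WZ:ZQ = t:(1−t) = -23/5:28/5

WZ:ZQ = -23/28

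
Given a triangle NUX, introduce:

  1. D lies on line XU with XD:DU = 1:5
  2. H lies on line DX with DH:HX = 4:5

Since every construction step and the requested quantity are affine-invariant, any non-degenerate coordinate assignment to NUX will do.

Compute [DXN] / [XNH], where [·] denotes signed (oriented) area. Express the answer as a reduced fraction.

Choose coordinates N = (0, 0), U = (1, 0), X = (0, 1).
1. D lies on line XU with XD:DU = 1:5 ⇒ D = (1/6, 5/6)
2. H lies on line DX with DH:HX = 4:5 ⇒ H = (5/54, 49/54)
2·[DXN] = 1/6, 2·[XNH] = 5/54
[DXN]:[XNH] = 1/6:5/54 = 9/5

[DXN]:[XNH] = 9/5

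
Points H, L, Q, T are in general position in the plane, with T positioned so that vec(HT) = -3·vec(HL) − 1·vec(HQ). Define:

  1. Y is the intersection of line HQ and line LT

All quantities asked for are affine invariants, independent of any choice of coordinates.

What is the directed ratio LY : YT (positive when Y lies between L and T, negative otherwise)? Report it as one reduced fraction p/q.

LY:YT = 1/3

Set H = (0, 0), L = (1, 0), Q = (0, 1), T = (-3, -1); any affine frame gives the same invariant.
1. Y is the intersection of line HQ and line LT ⇒ Y = (0, -1/4)
Y = L + t·(T−L) with t = 1/4, so LY:YT = t:(1−t) = 1/4:3/4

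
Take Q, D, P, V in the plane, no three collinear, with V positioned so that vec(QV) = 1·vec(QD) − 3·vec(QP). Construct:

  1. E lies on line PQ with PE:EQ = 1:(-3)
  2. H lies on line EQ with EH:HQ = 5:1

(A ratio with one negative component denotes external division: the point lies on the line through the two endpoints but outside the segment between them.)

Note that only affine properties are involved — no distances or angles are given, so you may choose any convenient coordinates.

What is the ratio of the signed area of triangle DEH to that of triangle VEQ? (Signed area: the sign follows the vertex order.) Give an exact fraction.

Choose coordinates Q = (0, 0), D = (1, 0), P = (0, 1), V = (1, -3).
1. E lies on line PQ with PE:EQ = 1:(-3) ⇒ E = (0, 3/2)
2. H lies on line EQ with EH:HQ = 5:1 ⇒ H = (0, 1/4)
2·[DEH] = 5/4, 2·[VEQ] = 3/2
[DEH]:[VEQ] = 5/4:3/2 = 5/6

[DEH]:[VEQ] = 5/6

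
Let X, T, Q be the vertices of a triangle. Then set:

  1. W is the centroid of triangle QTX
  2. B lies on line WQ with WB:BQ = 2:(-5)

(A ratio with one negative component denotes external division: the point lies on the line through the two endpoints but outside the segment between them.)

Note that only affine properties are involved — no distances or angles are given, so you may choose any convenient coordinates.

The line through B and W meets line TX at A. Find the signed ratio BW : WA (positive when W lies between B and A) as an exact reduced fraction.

BW:WA = -4/3

Work in coordinates with X = (0, 0), T = (1, 0), Q = (0, 1).
1. W is the centroid of triangle QTX ⇒ W = (1/3, 1/3)
2. B lies on line WQ with WB:BQ = 2:(-5) ⇒ B = (5/9, -1/9)
line BW meets TX at A = (1/2, 0)
W = B + t·(A−B) with t = 4, so BW:WA = 4:-3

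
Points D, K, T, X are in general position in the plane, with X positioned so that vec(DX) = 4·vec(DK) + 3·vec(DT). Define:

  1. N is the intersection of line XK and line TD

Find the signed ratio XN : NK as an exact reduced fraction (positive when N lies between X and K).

XN:NK = -4

Work in coordinates with D = (0, 0), K = (1, 0), T = (0, 1), X = (4, 3).
1. N is the intersection of line XK and line TD ⇒ N = (0, -1)
N = X + t·(K−X) with t = 4/3, so XN:NK = t:(1−t) = 4/3:-1/3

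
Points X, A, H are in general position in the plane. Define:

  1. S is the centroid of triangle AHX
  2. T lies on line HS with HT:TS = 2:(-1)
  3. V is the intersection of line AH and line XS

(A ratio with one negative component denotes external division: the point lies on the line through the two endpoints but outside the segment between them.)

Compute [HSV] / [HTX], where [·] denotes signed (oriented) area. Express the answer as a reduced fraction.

[HSV]:[HTX] = -1/4

Assign X = (0, 0), A = (1, 0), H = (0, 1) — the answer is frame-independent, so this choice is without loss of generality.
1. S is the centroid of triangle AHX ⇒ S = (1/3, 1/3)
2. T lies on line HS with HT:TS = 2:(-1) ⇒ T = (2/3, -1/3)
3. V is the intersection of line AH and line XS ⇒ V = (1/2, 1/2)
2·[HSV] = 1/6, 2·[HTX] = -2/3
[HSV]:[HTX] = 1/6:-2/3 = -1/4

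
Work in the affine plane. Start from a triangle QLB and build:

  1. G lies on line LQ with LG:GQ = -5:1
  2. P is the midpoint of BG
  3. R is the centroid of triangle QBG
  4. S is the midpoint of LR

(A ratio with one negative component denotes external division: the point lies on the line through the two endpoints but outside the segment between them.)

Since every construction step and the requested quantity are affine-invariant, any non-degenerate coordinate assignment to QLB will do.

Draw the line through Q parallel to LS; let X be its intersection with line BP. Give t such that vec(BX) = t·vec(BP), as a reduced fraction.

Work in coordinates with Q = (0, 0), L = (1, 0), B = (0, 1).
1. G lies on line LQ with LG:GQ = -5:1 ⇒ G = (-1/4, 0)
2. P is the midpoint of BG ⇒ P = (-1/8, 1/2)
3. R is the centroid of triangle QBG ⇒ R = (-1/12, 1/3)
4. S is the midpoint of LR ⇒ S = (11/24, 1/6)
through Q parallel to LS: direction (-13/24, 1/6); meets BP at X = (-13/56, 1/14)
X = B + t·(P−B) with t = 13/7

t = 13/7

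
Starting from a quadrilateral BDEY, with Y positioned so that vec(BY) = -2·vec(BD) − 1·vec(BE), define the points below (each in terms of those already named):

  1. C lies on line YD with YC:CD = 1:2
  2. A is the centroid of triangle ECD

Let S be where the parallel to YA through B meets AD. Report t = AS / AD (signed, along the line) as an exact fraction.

Set B = (0, 0), D = (1, 0), E = (0, 1), Y = (-2, -1); any affine frame gives the same invariant.
1. C lies on line YD with YC:CD = 1:2 ⇒ C = (-1, -2/3)
2. A is the centroid of triangle ECD ⇒ A = (0, 1/9)
through B parallel to YA: direction (2, 10/9); meets AD at S = (1/6, 5/54)
S = A + t·(D−A) with t = 1/6

t = 1/6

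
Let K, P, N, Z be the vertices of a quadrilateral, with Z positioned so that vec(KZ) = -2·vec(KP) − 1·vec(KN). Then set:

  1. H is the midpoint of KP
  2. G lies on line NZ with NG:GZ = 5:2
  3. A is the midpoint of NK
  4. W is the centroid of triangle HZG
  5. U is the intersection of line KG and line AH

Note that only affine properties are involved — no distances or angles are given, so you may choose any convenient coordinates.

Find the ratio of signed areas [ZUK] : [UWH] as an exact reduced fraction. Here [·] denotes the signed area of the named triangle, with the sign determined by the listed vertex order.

Choose coordinates K = (0, 0), P = (1, 0), N = (0, 1), Z = (-2, -1).
1. H is the midpoint of KP ⇒ H = (1/2, 0)
2. G lies on line NZ with NG:GZ = 5:2 ⇒ G = (-10/7, -3/7)
3. A is the midpoint of NK ⇒ A = (0, 1/2)
4. W is the centroid of triangle HZG ⇒ W = (-41/42, -10/21)
5. U is the intersection of line KG and line AH ⇒ U = (5/13, 3/26)
2·[ZUK] = 2/13, 2·[UWH] = 41/182
[ZUK]:[UWH] = 2/13:41/182 = 28/41

[ZUK]:[UWH] = 28/41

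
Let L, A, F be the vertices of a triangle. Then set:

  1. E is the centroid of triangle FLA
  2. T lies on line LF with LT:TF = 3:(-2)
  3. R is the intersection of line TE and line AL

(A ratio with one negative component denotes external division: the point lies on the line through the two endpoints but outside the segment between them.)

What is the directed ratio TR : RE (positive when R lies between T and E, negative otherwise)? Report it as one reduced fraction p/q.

Assign L = (0, 0), A = (1, 0), F = (0, 1) — the answer is frame-independent, so this choice is without loss of generality.
1. E is the centroid of triangle FLA ⇒ E = (1/3, 1/3)
2. T lies on line LF with LT:TF = 3:(-2) ⇒ T = (0, 3)
3. R is the intersection of line TE and line AL ⇒ R = (3/8, 0)
R = T + t·(E−T) with t = 9/8, so TR:RE = t:(1−t) = 9/8:-1/8

TR:RE = -9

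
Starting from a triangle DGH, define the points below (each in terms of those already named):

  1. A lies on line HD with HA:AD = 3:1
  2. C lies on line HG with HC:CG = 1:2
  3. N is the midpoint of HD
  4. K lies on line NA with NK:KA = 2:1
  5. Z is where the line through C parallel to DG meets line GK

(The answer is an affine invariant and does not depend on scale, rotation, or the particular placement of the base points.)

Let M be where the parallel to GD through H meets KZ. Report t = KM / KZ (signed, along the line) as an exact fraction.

t = 2

Assign D = (0, 0), G = (1, 0), H = (0, 1) — the answer is frame-independent, so this choice is without loss of generality.
1. A lies on line HD with HA:AD = 3:1 ⇒ A = (0, 1/4)
2. C lies on line HG with HC:CG = 1:2 ⇒ C = (1/3, 2/3)
3. N is the midpoint of HD ⇒ N = (0, 1/2)
4. K lies on line NA with NK:KA = 2:1 ⇒ K = (0, 1/3)
5. Z is where the line through C parallel to DG meets line GK ⇒ Z = (-1, 2/3)
through H parallel to GD: direction (-1, 0); meets KZ at M = (-2, 1)
M = K + t·(Z−K) with t = 2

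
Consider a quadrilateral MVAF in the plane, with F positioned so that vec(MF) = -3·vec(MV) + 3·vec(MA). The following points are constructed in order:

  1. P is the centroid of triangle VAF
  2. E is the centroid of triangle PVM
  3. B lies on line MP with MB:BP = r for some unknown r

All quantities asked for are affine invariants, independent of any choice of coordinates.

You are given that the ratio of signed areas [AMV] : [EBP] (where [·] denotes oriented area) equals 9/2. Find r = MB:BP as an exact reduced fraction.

r = -3

Work in coordinates with M = (0, 0), V = (1, 0), A = (0, 1), F = (-3, 3).
1. P is the centroid of triangle VAF ⇒ P = (-2/3, 4/3)
2. E is the centroid of triangle PVM ⇒ E = (1/9, 4/9)
3. With MB:BP = r, write λ = r/(r+1) so B = M + λ·(P−M); B is affine-linear in λ
Every point depending on B is an affine combination of B and λ-independent points, so each such coordinate is linear in λ; the λ² term in each signed area is a multiple of (P−M)×(P−M) = 0, so 2·[AMV] and 2·[EBP] are each linear in λ. Evaluating at λ=0 and λ=1:
  2·[AMV] = 1,   2·[EBP] = 4/9·λ − 4/9
So [AMV]:[EBP] = (1) / (4/9·λ − 4/9). Setting this equal to 9/2:
  1 = 9/2·(4/9·λ − 4/9)  ⇒  λ = 3/2
Then r = λ/(1−λ) = (3/2)/(-1/2) = -3. Check: with r = -3, B = (-1, 2) and [AMV]:[EBP] = 9/2 as required.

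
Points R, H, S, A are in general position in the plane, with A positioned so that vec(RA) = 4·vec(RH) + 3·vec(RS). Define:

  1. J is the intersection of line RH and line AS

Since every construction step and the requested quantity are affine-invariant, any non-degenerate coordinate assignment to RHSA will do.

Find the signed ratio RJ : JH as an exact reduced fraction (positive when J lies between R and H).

Work in coordinates with R = (0, 0), H = (1, 0), S = (0, 1), A = (4, 3).
1. J is the intersection of line RH and line AS ⇒ J = (-2, 0)
J = R + t·(H−R) with t = -2, so RJ:JH = t:(1−t) = -2:3

RJ:JH = -2/3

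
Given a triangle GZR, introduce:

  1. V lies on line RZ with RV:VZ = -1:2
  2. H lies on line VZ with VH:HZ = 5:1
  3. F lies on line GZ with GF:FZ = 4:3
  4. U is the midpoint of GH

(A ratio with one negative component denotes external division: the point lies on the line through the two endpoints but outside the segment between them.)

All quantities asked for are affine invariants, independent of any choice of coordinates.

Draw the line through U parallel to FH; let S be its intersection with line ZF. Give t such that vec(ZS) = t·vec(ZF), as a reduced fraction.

t = 5/3

Choose coordinates G = (0, 0), Z = (1, 0), R = (0, 1).
1. V lies on line RZ with RV:VZ = -1:2 ⇒ V = (-1, 2)
2. H lies on line VZ with VH:HZ = 5:1 ⇒ H = (2/3, 1/3)
3. F lies on line GZ with GF:FZ = 4:3 ⇒ F = (4/7, 0)
4. U is the midpoint of GH ⇒ U = (1/3, 1/6)
through U parallel to FH: direction (2/21, 1/3); meets ZF at S = (2/7, 0)
S = Z + t·(F−Z) with t = 5/3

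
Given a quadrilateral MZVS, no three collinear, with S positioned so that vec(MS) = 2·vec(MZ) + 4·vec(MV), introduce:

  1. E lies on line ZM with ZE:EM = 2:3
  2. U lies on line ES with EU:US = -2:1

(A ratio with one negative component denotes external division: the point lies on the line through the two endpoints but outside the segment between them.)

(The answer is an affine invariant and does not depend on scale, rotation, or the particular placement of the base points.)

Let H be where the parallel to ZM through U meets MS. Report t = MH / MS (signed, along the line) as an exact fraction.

Work in coordinates with M = (0, 0), Z = (1, 0), V = (0, 1), S = (2, 4).
1. E lies on line ZM with ZE:EM = 2:3 ⇒ E = (3/5, 0)
2. U lies on line ES with EU:US = -2:1 ⇒ U = (17/5, 8)
through U parallel to ZM: direction (-1, 0); meets MS at H = (4, 8)
H = M + t·(S−M) with t = 2

t = 2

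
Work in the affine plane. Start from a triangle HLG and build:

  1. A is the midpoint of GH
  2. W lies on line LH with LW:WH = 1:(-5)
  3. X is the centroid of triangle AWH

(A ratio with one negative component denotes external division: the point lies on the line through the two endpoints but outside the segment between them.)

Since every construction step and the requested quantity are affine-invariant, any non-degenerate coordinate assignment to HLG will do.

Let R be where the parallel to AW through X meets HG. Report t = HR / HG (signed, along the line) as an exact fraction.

t = 1/3

Choose coordinates H = (0, 0), L = (1, 0), G = (0, 1).
1. A is the midpoint of GH ⇒ A = (0, 1/2)
2. W lies on line LH with LW:WH = 1:(-5) ⇒ W = (5/4, 0)
3. X is the centroid of triangle AWH ⇒ X = (5/12, 1/6)
through X parallel to AW: direction (5/4, -1/2); meets HG at R = (0, 1/3)
R = H + t·(G−H) with t = 1/3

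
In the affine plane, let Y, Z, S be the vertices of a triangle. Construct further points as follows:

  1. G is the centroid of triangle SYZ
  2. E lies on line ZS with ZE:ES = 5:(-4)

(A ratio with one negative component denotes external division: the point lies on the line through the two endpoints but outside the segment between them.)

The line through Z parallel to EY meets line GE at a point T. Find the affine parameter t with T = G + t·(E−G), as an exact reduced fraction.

t = -2/3

Set Y = (0, 0), Z = (1, 0), S = (0, 1); any affine frame gives the same invariant.
1. G is the centroid of triangle SYZ ⇒ G = (1/3, 1/3)
2. E lies on line ZS with ZE:ES = 5:(-4) ⇒ E = (-4, 5)
through Z parallel to EY: direction (4, -5); meets GE at T = (29/9, -25/9)
T = G + t·(E−G) with t = -2/3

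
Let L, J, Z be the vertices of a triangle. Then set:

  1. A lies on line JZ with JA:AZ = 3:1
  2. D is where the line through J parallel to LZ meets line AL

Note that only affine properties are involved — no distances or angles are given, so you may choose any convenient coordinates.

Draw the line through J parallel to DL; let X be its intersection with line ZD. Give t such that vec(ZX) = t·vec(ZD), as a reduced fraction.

Set L = (0, 0), J = (1, 0), Z = (0, 1); any affine frame gives the same invariant.
1. A lies on line JZ with JA:AZ = 3:1 ⇒ A = (1/4, 3/4)
2. D is where the line through J parallel to LZ meets line AL ⇒ D = (1, 3)
through J parallel to DL: direction (-1, -3); meets ZD at X = (4, 9)
X = Z + t·(D−Z) with t = 4

t = 4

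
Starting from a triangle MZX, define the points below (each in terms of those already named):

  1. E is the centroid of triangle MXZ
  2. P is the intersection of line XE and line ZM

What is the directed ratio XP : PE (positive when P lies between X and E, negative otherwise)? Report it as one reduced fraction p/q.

Choose coordinates M = (0, 0), Z = (1, 0), X = (0, 1).
1. E is the centroid of triangle MXZ ⇒ E = (1/3, 1/3)
2. P is the intersection of line XE and line ZM ⇒ P = (1/2, 0)
P = X + t·(E−X) with t = 3/2, so XP:PE = t:(1−t) = 3/2:-1/2

XP:PE = -3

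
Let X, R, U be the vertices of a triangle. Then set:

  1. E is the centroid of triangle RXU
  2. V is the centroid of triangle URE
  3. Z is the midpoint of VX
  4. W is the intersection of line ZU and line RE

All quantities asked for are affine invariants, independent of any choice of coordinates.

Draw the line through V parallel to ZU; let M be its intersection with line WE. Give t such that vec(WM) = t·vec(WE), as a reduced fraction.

Work in coordinates with X = (0, 0), R = (1, 0), U = (0, 1).
1. E is the centroid of triangle RXU ⇒ E = (1/3, 1/3)
2. V is the centroid of triangle URE ⇒ V = (4/9, 4/9)
3. Z is the midpoint of VX ⇒ Z = (2/9, 2/9)
4. W is the intersection of line ZU and line RE ⇒ W = (1/6, 5/12)
through V parallel to ZU: direction (-2/9, 7/9); meets WE at M = (1/2, 1/4)
M = W + t·(E−W) with t = 2

t = 2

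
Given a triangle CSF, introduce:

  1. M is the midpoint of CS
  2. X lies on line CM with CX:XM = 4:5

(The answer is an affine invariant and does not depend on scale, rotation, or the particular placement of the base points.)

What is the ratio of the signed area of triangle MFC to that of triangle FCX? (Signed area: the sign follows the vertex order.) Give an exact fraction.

[MFC]:[FCX] = 9/4

Assign C = (0, 0), S = (1, 0), F = (0, 1) — the answer is frame-independent, so this choice is without loss of generality.
1. M is the midpoint of CS ⇒ M = (1/2, 0)
2. X lies on line CM with CX:XM = 4:5 ⇒ X = (2/9, 0)
2·[MFC] = 1/2, 2·[FCX] = 2/9
[MFC]:[FCX] = 1/2:2/9 = 9/4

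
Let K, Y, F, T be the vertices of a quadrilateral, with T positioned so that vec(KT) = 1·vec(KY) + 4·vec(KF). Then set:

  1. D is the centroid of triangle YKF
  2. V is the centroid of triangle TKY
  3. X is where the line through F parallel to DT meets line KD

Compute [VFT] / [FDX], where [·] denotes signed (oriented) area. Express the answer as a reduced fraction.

[VFT]:[FDX] = 3

Choose coordinates K = (0, 0), Y = (1, 0), F = (0, 1), T = (1, 4).
1. D is the centroid of triangle YKF ⇒ D = (1/3, 1/3)
2. V is the centroid of triangle TKY ⇒ V = (2/3, 4/3)
3. X is where the line through F parallel to DT meets line KD ⇒ X = (-2/9, -2/9)
2·[VFT] = -5/3, 2·[FDX] = -5/9
[VFT]:[FDX] = -5/3:-5/9 = 3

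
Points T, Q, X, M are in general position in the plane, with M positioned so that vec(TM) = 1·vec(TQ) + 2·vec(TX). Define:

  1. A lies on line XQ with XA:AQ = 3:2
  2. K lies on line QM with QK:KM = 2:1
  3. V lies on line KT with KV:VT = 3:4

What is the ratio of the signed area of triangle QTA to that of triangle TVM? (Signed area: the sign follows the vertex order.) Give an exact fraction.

Assign T = (0, 0), Q = (1, 0), X = (0, 1), M = (1, 2) — the answer is frame-independent, so this choice is without loss of generality.
1. A lies on line XQ with XA:AQ = 3:2 ⇒ A = (3/5, 2/5)
2. K lies on line QM with QK:KM = 2:1 ⇒ K = (1, 4/3)
3. V lies on line KT with KV:VT = 3:4 ⇒ V = (4/7, 16/21)
2·[QTA] = -2/5, 2·[TVM] = 8/21
[QTA]:[TVM] = -2/5:8/21 = -21/20

[QTA]:[TVM] = -21/20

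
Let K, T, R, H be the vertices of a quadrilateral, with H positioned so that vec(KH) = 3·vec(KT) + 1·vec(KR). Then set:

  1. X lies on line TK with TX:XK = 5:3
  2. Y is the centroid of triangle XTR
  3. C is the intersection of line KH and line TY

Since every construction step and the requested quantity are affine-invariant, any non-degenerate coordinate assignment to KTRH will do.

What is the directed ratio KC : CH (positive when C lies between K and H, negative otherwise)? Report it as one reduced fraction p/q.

Assign K = (0, 0), T = (1, 0), R = (0, 1), H = (3, 1) — the answer is frame-independent, so this choice is without loss of generality.
1. X lies on line TK with TX:XK = 5:3 ⇒ X = (3/8, 0)
2. Y is the centroid of triangle XTR ⇒ Y = (11/24, 1/3)
3. C is the intersection of line KH and line TY ⇒ C = (24/37, 8/37)
C = K + t·(H−K) with t = 8/37, so KC:CH = t:(1−t) = 8/37:29/37

KC:CH = 8/29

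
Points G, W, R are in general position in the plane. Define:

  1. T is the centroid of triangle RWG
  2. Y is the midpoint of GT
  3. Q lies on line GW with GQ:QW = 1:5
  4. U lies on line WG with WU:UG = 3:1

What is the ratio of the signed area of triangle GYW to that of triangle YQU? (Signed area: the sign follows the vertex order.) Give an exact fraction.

[GYW]:[YQU] = -12

Assign G = (0, 0), W = (1, 0), R = (0, 1) — the answer is frame-independent, so this choice is without loss of generality.
1. T is the centroid of triangle RWG ⇒ T = (1/3, 1/3)
2. Y is the midpoint of GT ⇒ Y = (1/6, 1/6)
3. Q lies on line GW with GQ:QW = 1:5 ⇒ Q = (1/6, 0)
4. U lies on line WG with WU:UG = 3:1 ⇒ U = (1/4, 0)
2·[GYW] = -1/6, 2·[YQU] = 1/72
[GYW]:[YQU] = -1/6:1/72 = -12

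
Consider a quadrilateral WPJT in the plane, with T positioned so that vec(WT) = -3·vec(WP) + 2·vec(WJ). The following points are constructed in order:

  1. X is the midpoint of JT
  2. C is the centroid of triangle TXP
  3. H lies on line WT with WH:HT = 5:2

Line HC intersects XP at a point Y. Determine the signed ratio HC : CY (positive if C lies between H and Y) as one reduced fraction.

Set W = (0, 0), P = (1, 0), J = (0, 1), T = (-3, 2); any affine frame gives the same invariant.
1. X is the midpoint of JT ⇒ X = (-3/2, 3/2)
2. C is the centroid of triangle TXP ⇒ C = (-7/6, 7/6)
3. H lies on line WT with WH:HT = 5:2 ⇒ H = (-15/7, 10/7)
line HC meets XP at Y = (-13/17, 18/17)
C = H + t·(Y−H) with t = 17/24, so HC:CY = 17/24:7/24

HC:CY = 17/7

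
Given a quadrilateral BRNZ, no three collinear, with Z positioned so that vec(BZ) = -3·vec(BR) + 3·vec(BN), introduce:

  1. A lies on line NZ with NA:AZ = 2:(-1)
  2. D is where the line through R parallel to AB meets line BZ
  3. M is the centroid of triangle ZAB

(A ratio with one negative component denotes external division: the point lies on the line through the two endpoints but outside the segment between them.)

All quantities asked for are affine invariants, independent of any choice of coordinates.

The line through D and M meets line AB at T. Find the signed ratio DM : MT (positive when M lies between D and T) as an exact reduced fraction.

Set B = (0, 0), R = (1, 0), N = (0, 1), Z = (-3, 3); any affine frame gives the same invariant.
1. A lies on line NZ with NA:AZ = 2:(-1) ⇒ A = (-6, 5)
2. D is where the line through R parallel to AB meets line BZ ⇒ D = (-5, 5)
3. M is the centroid of triangle ZAB ⇒ M = (-3, 8/3)
line DM meets AB at T = (-5/2, 25/12)
M = D + t·(T−D) with t = 4/5, so DM:MT = 4/5:1/5

DM:MT = 4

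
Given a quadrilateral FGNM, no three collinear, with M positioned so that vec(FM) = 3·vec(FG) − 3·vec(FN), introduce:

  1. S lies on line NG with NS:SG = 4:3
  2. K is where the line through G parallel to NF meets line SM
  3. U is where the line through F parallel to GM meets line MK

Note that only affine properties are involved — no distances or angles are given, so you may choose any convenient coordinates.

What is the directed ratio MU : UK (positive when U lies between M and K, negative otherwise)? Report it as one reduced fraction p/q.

Assign F = (0, 0), G = (1, 0), N = (0, 1), M = (3, -3) — the answer is frame-independent, so this choice is without loss of generality.
1. S lies on line NG with NS:SG = 4:3 ⇒ S = (4/7, 3/7)
2. K is where the line through G parallel to NF meets line SM ⇒ K = (1, -3/17)
3. U is where the line through F parallel to GM meets line MK ⇒ U = (-14, 21)
U = M + t·(K−M) with t = 17/2, so MU:UK = t:(1−t) = 17/2:-15/2

MU:UK = -17/15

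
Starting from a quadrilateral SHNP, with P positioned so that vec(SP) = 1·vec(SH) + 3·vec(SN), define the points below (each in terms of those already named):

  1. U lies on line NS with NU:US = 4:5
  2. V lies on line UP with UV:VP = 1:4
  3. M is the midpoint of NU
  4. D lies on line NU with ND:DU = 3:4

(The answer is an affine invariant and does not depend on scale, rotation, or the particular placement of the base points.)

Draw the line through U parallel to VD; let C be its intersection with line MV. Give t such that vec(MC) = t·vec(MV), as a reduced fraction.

Assign S = (0, 0), H = (1, 0), N = (0, 1), P = (1, 3) — the answer is frame-independent, so this choice is without loss of generality.
1. U lies on line NS with NU:US = 4:5 ⇒ U = (0, 5/9)
2. V lies on line UP with UV:VP = 1:4 ⇒ V = (1/5, 47/45)
3. M is the midpoint of NU ⇒ M = (0, 7/9)
4. D lies on line NU with ND:DU = 3:4 ⇒ D = (0, 17/21)
through U parallel to VD: direction (-1/5, -74/315); meets MV at C = (-7/5, -49/45)
C = M + t·(V−M) with t = -7

t = -7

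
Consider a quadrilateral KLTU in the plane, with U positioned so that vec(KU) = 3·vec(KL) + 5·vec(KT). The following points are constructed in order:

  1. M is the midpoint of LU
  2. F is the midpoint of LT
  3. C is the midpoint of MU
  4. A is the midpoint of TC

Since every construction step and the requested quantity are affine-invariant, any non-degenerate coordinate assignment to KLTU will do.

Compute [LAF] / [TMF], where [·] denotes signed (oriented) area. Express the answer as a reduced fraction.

[LAF]:[TMF] = -3/4

Assign K = (0, 0), L = (1, 0), T = (0, 1), U = (3, 5) — the answer is frame-independent, so this choice is without loss of generality.
1. M is the midpoint of LU ⇒ M = (2, 5/2)
2. F is the midpoint of LT ⇒ F = (1/2, 1/2)
3. C is the midpoint of MU ⇒ C = (5/2, 15/4)
4. A is the midpoint of TC ⇒ A = (5/4, 19/8)
2·[LAF] = 21/16, 2·[TMF] = -7/4
[LAF]:[TMF] = 21/16:-7/4 = -3/4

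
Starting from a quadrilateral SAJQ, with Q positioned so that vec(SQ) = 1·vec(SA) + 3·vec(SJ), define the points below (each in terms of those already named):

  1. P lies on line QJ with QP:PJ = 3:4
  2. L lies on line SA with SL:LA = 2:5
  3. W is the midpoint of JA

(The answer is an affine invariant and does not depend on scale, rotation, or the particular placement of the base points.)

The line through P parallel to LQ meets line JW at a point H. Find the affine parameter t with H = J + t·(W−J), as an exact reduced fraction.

t = 44/91

Work in coordinates with S = (0, 0), A = (1, 0), J = (0, 1), Q = (1, 3).
1. P lies on line QJ with QP:PJ = 3:4 ⇒ P = (4/7, 15/7)
2. L lies on line SA with SL:LA = 2:5 ⇒ L = (2/7, 0)
3. W is the midpoint of JA ⇒ W = (1/2, 1/2)
through P parallel to LQ: direction (5/7, 3); meets JW at H = (22/91, 69/91)
H = J + t·(W−J) with t = 44/91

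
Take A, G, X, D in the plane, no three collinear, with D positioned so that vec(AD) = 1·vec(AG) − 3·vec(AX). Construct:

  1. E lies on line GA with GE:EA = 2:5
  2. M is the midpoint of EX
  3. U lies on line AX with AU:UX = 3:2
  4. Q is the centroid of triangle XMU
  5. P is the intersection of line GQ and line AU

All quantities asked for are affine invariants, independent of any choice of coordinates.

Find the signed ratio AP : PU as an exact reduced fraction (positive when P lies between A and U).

AP:PU = -49/12

Work in coordinates with A = (0, 0), G = (1, 0), X = (0, 1), D = (1, -3).
1. E lies on line GA with GE:EA = 2:5 ⇒ E = (5/7, 0)
2. M is the midpoint of EX ⇒ M = (5/14, 1/2)
3. U lies on line AX with AU:UX = 3:2 ⇒ U = (0, 3/5)
4. Q is the centroid of triangle XMU ⇒ Q = (5/42, 7/10)
5. P is the intersection of line GQ and line AU ⇒ P = (0, 147/185)
P = A + t·(U−A) with t = 49/37, so AP:PU = t:(1−t) = 49/37:-12/37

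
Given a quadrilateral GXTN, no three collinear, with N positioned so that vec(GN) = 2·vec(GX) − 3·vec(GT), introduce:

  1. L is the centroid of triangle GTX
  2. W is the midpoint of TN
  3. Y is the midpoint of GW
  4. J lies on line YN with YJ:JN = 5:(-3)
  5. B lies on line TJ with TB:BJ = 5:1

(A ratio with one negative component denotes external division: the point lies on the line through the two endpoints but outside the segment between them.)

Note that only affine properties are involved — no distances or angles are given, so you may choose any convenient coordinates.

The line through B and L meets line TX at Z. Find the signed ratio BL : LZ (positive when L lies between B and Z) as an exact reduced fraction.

BL:LZ = 31/4

Work in coordinates with G = (0, 0), X = (1, 0), T = (0, 1), N = (2, -3).
1. L is the centroid of triangle GTX ⇒ L = (1/3, 1/3)
2. W is the midpoint of TN ⇒ W = (1, -1)
3. Y is the midpoint of GW ⇒ Y = (1/2, -1/2)
4. J lies on line YN with YJ:JN = 5:(-3) ⇒ J = (17/4, -27/4)
5. B lies on line TJ with TB:BJ = 5:1 ⇒ B = (85/24, -131/24)
line BL meets TX at Z = (-5/62, 67/62)
L = B + t·(Z−B) with t = 31/35, so BL:LZ = 31/35:4/35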